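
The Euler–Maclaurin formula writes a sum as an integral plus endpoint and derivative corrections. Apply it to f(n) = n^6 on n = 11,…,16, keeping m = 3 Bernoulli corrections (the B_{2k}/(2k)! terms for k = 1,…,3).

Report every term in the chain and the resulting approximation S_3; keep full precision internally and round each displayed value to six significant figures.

S_3 ≈ 4.52817e+07

Integral: ∫_11^16 x^6 dx = 3.55640e+07.
½[f(11) + f(16)] = ½[1.77156e+06 + 1.67772e+07] = 9.27439e+06.
So far: 4.48384e+07.
Order-1 term: 1/12 · (6.29146e+06 − 966306) = 443762.
Running total after k=1: 4.52822e+07.
Order-2 term: −1/720 · (491520 − 159720) = -460.833.
Running total after k=2: 4.52817e+07.
Order-3 term: 1/30240 · (11520.0 − 7920.00) = 0.119048.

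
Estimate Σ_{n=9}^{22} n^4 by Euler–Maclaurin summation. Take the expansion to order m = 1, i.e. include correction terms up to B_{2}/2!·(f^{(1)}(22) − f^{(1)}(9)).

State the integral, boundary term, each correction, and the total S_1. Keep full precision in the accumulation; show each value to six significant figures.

S_1 ≈ 1.14263e+06

The integral term ∫_9^22 x^4 dx = 1.01892e+06.
½[f(9) + f(22)] = ½[6561.00 + 234256] = 120408.
So far: 1.13933e+06.
k=1: B_{2}/(2)! × [f^{(1)}(22) − f^{(1)}(9)] = 1/12 × (42592.0 − 2916.00) = 3306.33.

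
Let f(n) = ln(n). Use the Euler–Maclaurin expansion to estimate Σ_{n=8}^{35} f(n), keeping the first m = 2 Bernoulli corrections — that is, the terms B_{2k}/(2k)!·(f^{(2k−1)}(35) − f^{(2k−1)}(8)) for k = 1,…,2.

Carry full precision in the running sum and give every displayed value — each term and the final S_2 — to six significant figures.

Integral: ∫_8^35 ln(x) dx = 80.8016.
Endpoint term: (f(8) + f(35))/2 = (2.07944 + 3.55535)/2 = 2.81739.
Running total after boundary: 83.6190.
k=1: B_{2}/(2)! × [f^{(1)}(35) − f^{(1)}(8)] = 1/12 × (0.0285714 − 0.125000) = -0.00803571.
Partial sum through k=1: 83.6110.
k=2: B_{4}/(4)! × [f^{(3)}(35) − f^{(3)}(8)] = −1/720 × (4.66472e-05 − 0.00390625) = 5.36056e-06.

S_2 ≈ 83.6110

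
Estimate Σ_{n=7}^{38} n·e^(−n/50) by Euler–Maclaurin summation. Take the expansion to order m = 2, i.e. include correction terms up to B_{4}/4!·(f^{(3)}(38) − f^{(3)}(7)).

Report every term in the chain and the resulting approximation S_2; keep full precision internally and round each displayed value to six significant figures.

S_2 ≈ 431.814

Integral: ∫_7^38 x·e^(−x/50) dx = 419.939.
Endpoint term: (f(7) + f(38))/2 = (6.08551 + 17.7713)/2 = 11.9284.
Integral + boundary = 431.867.
k=1: B_{2}/(2)! × [f^{(1)}(38) − f^{(1)}(7)] = 1/12 × (0.112240 − 0.747648) = -0.0529507.
Partial sum through k=1: 431.814.
k=2: B_{4}/(4)! × [f^{(3)}(38) − f^{(3)}(7)] = −1/720 × (0.000419029 − 0.000994546) = 7.99329e-07.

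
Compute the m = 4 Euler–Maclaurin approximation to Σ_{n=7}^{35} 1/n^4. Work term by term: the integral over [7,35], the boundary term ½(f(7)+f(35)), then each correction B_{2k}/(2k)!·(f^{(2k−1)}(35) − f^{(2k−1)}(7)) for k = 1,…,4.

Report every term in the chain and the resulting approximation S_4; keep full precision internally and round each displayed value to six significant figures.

The integral term ∫_7^35 1/x^4 dx = 0.000964043.
½[f(7) + f(35)] = ½[0.000416493 + 6.66389e-07] = 0.000208580.
Running total after boundary: 0.00117262.
Order-1 term: 1/12 · (-7.61587e-08 − (-0.000237996)) = 1.98267e-05.
Partial sum through k=1: 0.00119245.
Order-2 term: −1/720 · (-1.86511e-09 − (-0.000145712)) = -2.02375e-07.
Partial sum through k=2: 0.00119225.
Order-3 term: 1/30240 · (-8.52623e-11 − (-0.000166528)) = 5.50687e-09.
Partial sum through k=3: 0.00119225.
Order-4 term: −1/1209600 · (-6.26417e-12 − (-0.000305868)) = -2.52867e-10.

S_4 ≈ 0.00119225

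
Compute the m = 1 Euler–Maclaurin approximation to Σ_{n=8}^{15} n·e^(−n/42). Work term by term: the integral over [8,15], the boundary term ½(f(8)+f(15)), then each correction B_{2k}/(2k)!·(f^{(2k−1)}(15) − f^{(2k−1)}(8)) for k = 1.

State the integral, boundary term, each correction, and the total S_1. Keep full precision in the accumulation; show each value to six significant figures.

Integral: ∫_8^15 x·e^(−x/42) dx = 60.7714.
Boundary: ½(f(8) + f(15)) = ½(6.61252 + 10.4951) = 8.55381.
Integral + boundary = 69.3252.
k=1: B_{2}/(2)! × [f^{(1)}(15) − f^{(1)}(8)] = 1/12 × (0.449789 − 0.669124) = -0.0182779.

S_1 ≈ 69.3069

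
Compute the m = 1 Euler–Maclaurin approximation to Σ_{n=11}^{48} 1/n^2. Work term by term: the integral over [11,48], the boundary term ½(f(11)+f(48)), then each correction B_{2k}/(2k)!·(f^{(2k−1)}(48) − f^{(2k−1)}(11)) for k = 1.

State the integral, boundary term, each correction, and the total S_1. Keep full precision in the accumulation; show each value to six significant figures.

∫_11^48 1/x^2 dx evaluates to 0.0700758.
Endpoint term: (f(11) + f(48))/2 = (0.00826446 + 0.000434028)/2 = 0.00434925.
Running total after boundary: 0.0744250.
k=1: B_{2}/(2)! × [f^{(1)}(48) − f^{(1)}(11)] = 1/12 × (-1.80845e-05 − (-0.00150263)) = 0.000123712.

S_1 ≈ 0.0745487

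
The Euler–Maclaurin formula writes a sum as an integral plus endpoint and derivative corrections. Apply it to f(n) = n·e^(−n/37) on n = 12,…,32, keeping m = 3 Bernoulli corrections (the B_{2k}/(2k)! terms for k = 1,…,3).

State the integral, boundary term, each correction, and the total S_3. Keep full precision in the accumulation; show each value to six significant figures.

∫_12^32 x·e^(−x/37) dx evaluates to 235.738.
Boundary: ½(f(12) + f(32)) = ½(8.67619 + 13.4755) = 11.0758.
Integral + boundary = 246.813.
k=1: B_{2}/(2)! × [f^{(1)}(32) − f^{(1)}(12)] = 1/12 × (0.0569065 − 0.488524) = -0.0359681.
Partial sum through k=1: 246.777.
k=2: B_{4}/(4)! × [f^{(3)}(32) − f^{(3)}(12)] = −1/720 × (0.000656774 − 0.00141312) = 1.05047e-06.
Partial sum through k=2: 246.777.
k=3: B_{6}/(6)! × [f^{(5)}(32) − f^{(5)}(12)] = 1/30240 × (9.29131e-07 − 1.80379e-06) = -2.89238e-11.

S_3 ≈ 246.777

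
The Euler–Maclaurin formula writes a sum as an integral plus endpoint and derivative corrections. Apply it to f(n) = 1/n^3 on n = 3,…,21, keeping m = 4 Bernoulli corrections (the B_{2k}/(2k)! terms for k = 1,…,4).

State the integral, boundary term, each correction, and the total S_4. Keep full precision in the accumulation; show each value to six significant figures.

S_4 ≈ 0.0759753

∫_3^21 1/x^3 dx evaluates to 0.0544218.
Endpoint term: (f(3) + f(21))/2 = (0.0370370 + 0.000107980)/2 = 0.0185725.
So far: 0.0729943.
Correction k=1: B_{2}/2! · (f^{(1)}(21) − f^{(1)}(3)) = 1/12 · (-1.54257e-05 − (-0.0370370)) = 0.00308513.
Partial sum through k=1: 0.0760794.
Correction k=2: B_{4}/4! · (f^{(3)}(21) − f^{(3)}(3)) = −1/720 · (-6.99577e-07 − (-0.0823045)) = -0.000114311.
Partial sum through k=2: 0.0759651.
Correction k=3: B_{6}/6! · (f^{(5)}(21) − f^{(5)}(3)) = 1/30240 · (-6.66264e-08 − (-0.384088)) = 1.27013e-05.
Partial sum through k=3: 0.0759778.
Correction k=4: B_{8}/8! · (f^{(7)}(21) − f^{(7)}(3)) = −1/1209600 · (-1.08778e-08 − (-3.07270)) = -2.54026e-06.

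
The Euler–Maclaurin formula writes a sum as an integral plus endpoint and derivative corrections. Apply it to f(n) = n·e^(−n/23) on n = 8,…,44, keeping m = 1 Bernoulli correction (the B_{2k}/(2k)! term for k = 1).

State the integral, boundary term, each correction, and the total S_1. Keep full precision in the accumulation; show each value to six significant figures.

Integral: ∫_8^44 x·e^(−x/23) dx = 276.038.
Boundary: ½(f(8) + f(44)) = ½(5.64977 + 6.49574) = 6.07276.
Integral + boundary = 282.110.
k=1: B_{2}/(2)! × [f^{(1)}(44) − f^{(1)}(8)] = 1/12 × (-0.134793 − 0.460579) = -0.0496144.

S_1 ≈ 282.061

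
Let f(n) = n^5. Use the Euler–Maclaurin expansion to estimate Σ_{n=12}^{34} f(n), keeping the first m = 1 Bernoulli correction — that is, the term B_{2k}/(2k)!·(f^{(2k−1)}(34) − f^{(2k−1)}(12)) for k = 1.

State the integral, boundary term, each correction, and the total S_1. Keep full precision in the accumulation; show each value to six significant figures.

S_1 ≈ 2.80360e+08

Integral: ∫_12^34 x^5 dx = 2.56970e+08.
½[f(12) + f(34)] = ½[248832 + 4.54354e+07] = 2.28421e+07.
So far: 2.79812e+08.
k=1: B_{2}/(2)! × [f^{(1)}(34) − f^{(1)}(12)] = 1/12 × (6.68168e+06 − 103680) = 548167.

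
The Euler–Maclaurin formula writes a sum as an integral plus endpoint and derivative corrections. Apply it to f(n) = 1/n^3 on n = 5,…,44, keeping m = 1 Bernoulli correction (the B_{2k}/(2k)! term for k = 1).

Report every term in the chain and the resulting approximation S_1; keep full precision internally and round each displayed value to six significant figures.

S_1 ≈ 0.0241475

Integral: ∫_5^44 1/x^3 dx = 0.0197417.
½[f(5) + f(44)] = ½[0.00800000 + 1.17393e-05] = 0.00400587.
So far: 0.0237476.
k=1: B_{2}/(2)! × [f^{(1)}(44) − f^{(1)}(5)] = 1/12 × (-8.00406e-07 − (-0.00480000)) = 0.000399933.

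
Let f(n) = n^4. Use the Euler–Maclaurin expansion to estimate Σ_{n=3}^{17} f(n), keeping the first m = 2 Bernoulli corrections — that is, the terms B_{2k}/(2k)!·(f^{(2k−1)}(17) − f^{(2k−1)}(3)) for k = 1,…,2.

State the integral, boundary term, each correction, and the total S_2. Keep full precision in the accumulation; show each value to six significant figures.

S_2 ≈ 327352

Integral: ∫_3^17 x^4 dx = 283923.
Boundary: ½(f(3) + f(17)) = ½(81.0000 + 83521.0) = 41801.0.
So far: 325724.
Correction k=1: B_{2}/2! · (f^{(1)}(17) − f^{(1)}(3)) = 1/12 · (19652.0 − 108.000) = 1628.67.
Running total after k=1: 327352.
Correction k=2: B_{4}/4! · (f^{(3)}(17) − f^{(3)}(3)) = −1/720 · (408.000 − 72.0000) = -0.466667.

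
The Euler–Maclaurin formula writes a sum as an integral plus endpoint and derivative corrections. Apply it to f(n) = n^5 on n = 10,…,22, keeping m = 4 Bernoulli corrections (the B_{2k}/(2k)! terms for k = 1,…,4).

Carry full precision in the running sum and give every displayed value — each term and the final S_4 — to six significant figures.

The integral term ∫_10^22 x^5 dx = 1.87300e+07.
Boundary: ½(f(10) + f(22)) = ½(100000 + 5.15363e+06) = 2.62682e+06.
Integral + boundary = 2.13568e+07.
Correction k=1: B_{2}/2! · (f^{(1)}(22) − f^{(1)}(10)) = 1/12 · (1.17128e+06 − 50000.0) = 93440.0.
Partial sum through k=1: 2.14502e+07.
Correction k=2: B_{4}/4! · (f^{(3)}(22) − f^{(3)}(10)) = −1/720 · (29040.0 − 6000.00) = -32.0000.
Partial sum through k=2: 2.14502e+07.
Correction k=3: B_{6}/6! · (f^{(5)}(22) − f^{(5)}(10)) = 1/30240 · (120.000 − 120.000) = 0.00000.
Partial sum through k=3: 2.14502e+07.
Correction k=4: B_{8}/8! · (f^{(7)}(22) − f^{(7)}(10)) = −1/1209600 · (0.00000 − 0.00000) = 0.00000.

S_4 ≈ 2.14502e+07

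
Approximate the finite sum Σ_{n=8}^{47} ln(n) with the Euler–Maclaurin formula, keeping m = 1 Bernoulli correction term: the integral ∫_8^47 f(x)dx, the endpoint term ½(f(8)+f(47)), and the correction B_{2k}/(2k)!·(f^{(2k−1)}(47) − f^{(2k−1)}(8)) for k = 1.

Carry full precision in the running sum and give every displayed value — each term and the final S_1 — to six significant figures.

∫_8^47 ln(x) dx evaluates to 125.321.
½[f(8) + f(47)] = ½[2.07944 + 3.85015] = 2.96479.
Integral + boundary = 128.286.
Correction k=1: B_{2}/2! · (f^{(1)}(47) − f^{(1)}(8)) = 1/12 · (0.0212766 − 0.125000) = -0.00864362.

S_1 ≈ 128.278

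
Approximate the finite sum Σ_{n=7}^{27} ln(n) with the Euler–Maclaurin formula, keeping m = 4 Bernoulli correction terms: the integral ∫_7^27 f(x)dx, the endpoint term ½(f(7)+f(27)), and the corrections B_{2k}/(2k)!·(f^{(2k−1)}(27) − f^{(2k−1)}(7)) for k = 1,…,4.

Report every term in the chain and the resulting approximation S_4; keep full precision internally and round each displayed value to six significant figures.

The integral term ∫_7^27 ln(x) dx = 55.3662.
½[f(7) + f(27)] = ½[1.94591 + 3.29584] = 2.62087.
Integral + boundary = 57.9871.
Correction k=1: B_{2}/2! · (f^{(1)}(27) − f^{(1)}(7)) = 1/12 · (0.0370370 − 0.142857) = -0.00881834.
After k=1: 57.9783.
Correction k=2: B_{4}/4! · (f^{(3)}(27) − f^{(3)}(7)) = −1/720 · (0.000101611 − 0.00583090) = 7.95735e-06.
After k=2: 57.9783.
Correction k=3: B_{6}/6! · (f^{(5)}(27) − f^{(5)}(7)) = 1/30240 · (1.67260e-06 − 0.00142798) = -4.71661e-08.
After k=3: 57.9783.
Correction k=4: B_{8}/8! · (f^{(7)}(27) − f^{(7)}(7)) = −1/1209600 · (6.88313e-08 − 0.000874271) = 7.22720e-10.

S_4 ≈ 57.9783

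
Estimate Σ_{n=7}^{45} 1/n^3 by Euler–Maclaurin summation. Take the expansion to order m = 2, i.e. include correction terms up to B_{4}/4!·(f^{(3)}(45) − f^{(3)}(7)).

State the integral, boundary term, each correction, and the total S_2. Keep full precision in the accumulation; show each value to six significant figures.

S_2 ≈ 0.0115237

∫_7^45 1/x^3 dx evaluates to 0.00995717.
½[f(7) + f(45)] = ½[0.00291545 + 1.09739e-05] = 0.00146321.
Running total after boundary: 0.0114204.
Order-1 term: 1/12 · (-7.31596e-07 − (-0.00124948)) = 0.000104062.
Running total after k=1: 0.0115244.
Order-2 term: −1/720 · (-7.22564e-09 − (-0.000509992)) = -7.08312e-07.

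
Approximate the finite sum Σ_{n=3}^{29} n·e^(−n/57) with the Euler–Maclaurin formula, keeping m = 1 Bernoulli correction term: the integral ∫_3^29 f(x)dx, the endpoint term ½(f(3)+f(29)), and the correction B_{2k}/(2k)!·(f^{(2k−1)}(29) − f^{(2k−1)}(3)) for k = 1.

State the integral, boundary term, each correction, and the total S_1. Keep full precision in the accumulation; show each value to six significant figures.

Integral: ∫_3^29 x·e^(−x/57) dx = 297.408.
½[f(3) + f(29)] = ½[2.84619 + 17.4358] = 10.1410.
So far: 307.549.
Order-1 term: 1/12 · (0.295343 − 0.898796) = -0.0502878.

S_1 ≈ 307.499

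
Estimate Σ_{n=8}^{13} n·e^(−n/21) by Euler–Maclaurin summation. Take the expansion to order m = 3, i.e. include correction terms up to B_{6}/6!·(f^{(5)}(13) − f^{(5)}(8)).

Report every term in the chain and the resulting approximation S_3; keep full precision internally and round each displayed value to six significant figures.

S_3 ≈ 37.8315

∫_8^13 x·e^(−x/21) dx evaluates to 31.6168.
Boundary: ½(f(8) + f(13)) = ½(5.46568 + 6.99994) = 6.23281.
Running total after boundary: 37.8497.
Correction k=1: B_{2}/2! · (f^{(1)}(13) − f^{(1)}(8)) = 1/12 · (0.205126 − 0.422940) = -0.0181511.
Partial sum through k=1: 37.8315.
Correction k=2: B_{4}/4! · (f^{(3)}(13) − f^{(3)}(8)) = −1/720 · (0.00290712 − 0.00405751) = 1.59776e-06.
Partial sum through k=2: 37.8315.
Correction k=3: B_{6}/6! · (f^{(5)}(13) − f^{(5)}(8)) = 1/30240 · (1.21295e-05 − 1.62267e-05) = -1.35489e-10.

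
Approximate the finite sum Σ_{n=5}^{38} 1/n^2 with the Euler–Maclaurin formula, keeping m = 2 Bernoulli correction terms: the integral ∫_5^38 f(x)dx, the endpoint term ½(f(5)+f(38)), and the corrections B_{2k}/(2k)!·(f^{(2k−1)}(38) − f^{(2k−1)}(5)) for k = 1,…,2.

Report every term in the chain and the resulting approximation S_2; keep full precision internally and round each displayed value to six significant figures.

The integral term ∫_5^38 1/x^2 dx = 0.173684.
Endpoint term: (f(5) + f(38))/2 = (0.0400000 + 0.000692521)/2 = 0.0203463.
So far: 0.194030.
Order-1 term: 1/12 · (-3.64485e-05 − (-0.0160000)) = 0.00133030.
Partial sum through k=1: 0.195361.
Order-2 term: −1/720 · (-3.02896e-07 − (-0.00768000)) = -1.06662e-05.

S_2 ≈ 0.195350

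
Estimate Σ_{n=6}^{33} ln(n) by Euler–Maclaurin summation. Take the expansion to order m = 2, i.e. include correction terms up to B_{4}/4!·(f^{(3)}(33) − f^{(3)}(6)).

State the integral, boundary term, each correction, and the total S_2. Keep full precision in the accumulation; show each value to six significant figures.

∫_6^33 ln(x) dx evaluates to 77.6342.
Boundary: ½(f(6) + f(33)) = ½(1.79176 + 3.49651) = 2.64413.
Running total after boundary: 80.2783.
k=1: B_{2}/(2)! × [f^{(1)}(33) − f^{(1)}(6)] = 1/12 × (0.0303030 − 0.166667) = -0.0113636.
After k=1: 80.2670.
k=2: B_{4}/(4)! × [f^{(3)}(33) − f^{(3)}(6)] = −1/720 × (5.56529e-05 − 0.00925926) = 1.27828e-05.

S_2 ≈ 80.2670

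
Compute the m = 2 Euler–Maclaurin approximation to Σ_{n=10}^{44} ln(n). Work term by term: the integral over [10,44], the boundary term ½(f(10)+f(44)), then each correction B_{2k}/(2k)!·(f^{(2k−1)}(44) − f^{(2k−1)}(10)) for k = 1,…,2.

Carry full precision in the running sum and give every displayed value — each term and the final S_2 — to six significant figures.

S_2 ≈ 112.515

∫_10^44 ln(x) dx evaluates to 109.478.
½[f(10) + f(44)] = ½[2.30259 + 3.78419] = 3.04339.
So far: 112.522.
Order-1 term: 1/12 · (0.0227273 − 0.100000) = -0.00643939.
Partial sum through k=1: 112.515.
Order-2 term: −1/720 · (2.34786e-05 − 0.00200000) = 2.74517e-06.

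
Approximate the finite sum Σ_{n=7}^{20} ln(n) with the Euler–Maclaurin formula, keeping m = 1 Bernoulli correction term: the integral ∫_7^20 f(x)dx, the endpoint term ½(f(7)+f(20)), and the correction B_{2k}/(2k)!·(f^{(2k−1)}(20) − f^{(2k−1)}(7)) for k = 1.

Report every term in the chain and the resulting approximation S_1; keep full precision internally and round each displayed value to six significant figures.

∫_7^20 ln(x) dx evaluates to 33.2933.
Boundary: ½(f(7) + f(20)) = ½(1.94591 + 2.99573) = 2.47082.
So far: 35.7641.
Order-1 term: 1/12 · (0.0500000 − 0.142857) = -0.00773810.

S_1 ≈ 35.7564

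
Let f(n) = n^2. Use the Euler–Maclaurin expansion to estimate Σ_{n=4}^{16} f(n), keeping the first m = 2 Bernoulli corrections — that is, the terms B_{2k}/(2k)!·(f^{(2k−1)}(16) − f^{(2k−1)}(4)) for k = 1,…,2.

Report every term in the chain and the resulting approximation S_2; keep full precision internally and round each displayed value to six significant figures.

S_2 ≈ 1482.00

The integral term ∫_4^16 x^2 dx = 1344.00.
½[f(4) + f(16)] = ½[16.0000 + 256.000] = 136.000.
Running total after boundary: 1480.00.
Order-1 term: 1/12 · (32.0000 − 8.00000) = 2.00000.
After k=1: 1482.00.
Order-2 term: −1/720 · (0.00000 − 0.00000) = 0.00000.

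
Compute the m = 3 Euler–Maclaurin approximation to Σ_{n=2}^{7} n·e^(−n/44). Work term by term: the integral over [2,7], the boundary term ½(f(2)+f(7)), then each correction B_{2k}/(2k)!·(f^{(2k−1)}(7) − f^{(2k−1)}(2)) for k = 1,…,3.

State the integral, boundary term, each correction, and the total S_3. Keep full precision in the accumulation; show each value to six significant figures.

S_3 ≈ 24.0343

The integral term ∫_2^7 x·e^(−x/44) dx = 20.1098.
Boundary: ½(f(2) + f(7)) = ½(1.91113 + 5.97043) = 3.94078.
Running total after boundary: 24.0505.
k=1: B_{2}/(2)! × [f^{(1)}(7) − f^{(1)}(2)] = 1/12 × (0.717227 − 0.912128) = -0.0162418.
Partial sum through k=1: 24.0343.
k=2: B_{4}/(4)! × [f^{(3)}(7) − f^{(3)}(2)] = −1/720 × (0.00125158 − 0.00145829) = 2.87097e-07.
Partial sum through k=2: 24.0343.
k=3: B_{6}/(6)! × [f^{(5)}(7) − f^{(5)}(2)] = 1/30240 × (1.10160e-06 − 1.26314e-06) = -5.34202e-12.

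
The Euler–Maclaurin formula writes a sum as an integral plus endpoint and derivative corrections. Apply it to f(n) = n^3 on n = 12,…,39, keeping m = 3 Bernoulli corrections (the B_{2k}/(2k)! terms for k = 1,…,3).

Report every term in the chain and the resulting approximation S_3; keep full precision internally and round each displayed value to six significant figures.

∫_12^39 x^3 dx evaluates to 573176.
Endpoint term: (f(12) + f(39))/2 = (1728.00 + 59319.0)/2 = 30523.5.
Integral + boundary = 603700.
Order-1 term: 1/12 · (4563.00 − 432.000) = 344.250.
Running total after k=1: 604044.
Order-2 term: −1/720 · (6.00000 − 6.00000) = 0.00000.
Running total after k=2: 604044.
Order-3 term: 1/30240 · (0.00000 − 0.00000) = 0.00000.

S_3 ≈ 604044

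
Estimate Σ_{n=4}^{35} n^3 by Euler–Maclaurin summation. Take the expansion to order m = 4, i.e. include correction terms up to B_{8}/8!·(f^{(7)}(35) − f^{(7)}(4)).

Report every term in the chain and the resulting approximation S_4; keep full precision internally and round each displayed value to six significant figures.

Integral: ∫_4^35 x^3 dx = 375092.
½[f(4) + f(35)] = ½[64.0000 + 42875.0] = 21469.5.
Running total after boundary: 396562.
k=1: B_{2}/(2)! × [f^{(1)}(35) − f^{(1)}(4)] = 1/12 × (3675.00 − 48.0000) = 302.250.
After k=1: 396864.
k=2: B_{4}/(4)! × [f^{(3)}(35) − f^{(3)}(4)] = −1/720 × (6.00000 − 6.00000) = 0.00000.
After k=2: 396864.
k=3: B_{6}/(6)! × [f^{(5)}(35) − f^{(5)}(4)] = 1/30240 × (0.00000 − 0.00000) = 0.00000.
After k=3: 396864.
k=4: B_{8}/(8)! × [f^{(7)}(35) − f^{(7)}(4)] = −1/1209600 × (0.00000 − 0.00000) = 0.00000.

S_4 ≈ 396864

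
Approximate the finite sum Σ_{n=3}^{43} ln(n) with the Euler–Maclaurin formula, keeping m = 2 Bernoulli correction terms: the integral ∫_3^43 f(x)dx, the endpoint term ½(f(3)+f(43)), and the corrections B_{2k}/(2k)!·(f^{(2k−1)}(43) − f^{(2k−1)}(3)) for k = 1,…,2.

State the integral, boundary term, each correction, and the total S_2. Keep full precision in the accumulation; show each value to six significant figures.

S_2 ≈ 120.840

The integral term ∫_3^43 ln(x) dx = 118.436.
Endpoint term: (f(3) + f(43))/2 = (1.09861 + 3.76120)/2 = 2.42991.
So far: 120.866.
k=1: B_{2}/(2)! × [f^{(1)}(43) − f^{(1)}(3)] = 1/12 × (0.0232558 − 0.333333) = -0.0258398.
Running total after k=1: 120.840.
k=2: B_{4}/(4)! × [f^{(3)}(43) − f^{(3)}(3)] = −1/720 × (2.51550e-05 − 0.0740741) = 0.000102846.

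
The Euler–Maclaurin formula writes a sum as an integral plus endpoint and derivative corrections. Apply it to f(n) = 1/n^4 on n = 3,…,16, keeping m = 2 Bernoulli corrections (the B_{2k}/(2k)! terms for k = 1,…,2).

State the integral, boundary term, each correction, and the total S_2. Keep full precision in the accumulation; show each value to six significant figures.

The integral term ∫_3^16 1/x^4 dx = 0.0122643.
Boundary: ½(f(3) + f(16)) = ½(0.0123457 + 1.52588e-05) = 0.00618047.
Running total after boundary: 0.0184448.
Correction k=1: B_{2}/2! · (f^{(1)}(16) − f^{(1)}(3)) = 1/12 · (-3.81470e-06 − (-0.0164609)) = 0.00137142.
After k=1: 0.0198162.
Correction k=2: B_{4}/4! · (f^{(3)}(16) − f^{(3)}(3)) = −1/720 · (-4.47035e-07 − (-0.0548697)) = -7.62073e-05.

S_2 ≈ 0.0197400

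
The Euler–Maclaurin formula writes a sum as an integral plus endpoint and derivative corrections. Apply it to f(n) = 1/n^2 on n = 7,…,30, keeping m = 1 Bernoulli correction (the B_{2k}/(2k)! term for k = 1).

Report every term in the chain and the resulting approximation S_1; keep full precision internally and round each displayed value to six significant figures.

S_1 ≈ 0.120763

∫_7^30 1/x^2 dx evaluates to 0.109524.
Boundary: ½(f(7) + f(30)) = ½(0.0204082 + 0.00111111) = 0.0107596.
Running total after boundary: 0.120283.
Order-1 term: 1/12 · (-7.40741e-05 − (-0.00583090)) = 0.000479736.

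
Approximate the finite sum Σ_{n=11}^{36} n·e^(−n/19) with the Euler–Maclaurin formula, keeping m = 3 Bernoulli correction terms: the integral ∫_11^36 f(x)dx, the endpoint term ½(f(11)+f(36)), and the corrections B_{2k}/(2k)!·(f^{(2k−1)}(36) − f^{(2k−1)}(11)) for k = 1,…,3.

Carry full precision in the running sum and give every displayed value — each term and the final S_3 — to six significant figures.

S_3 ≈ 168.112

∫_11^36 x·e^(−x/19) dx evaluates to 162.354.
Endpoint term: (f(11) + f(36))/2 = (6.16537 + 5.41288)/2 = 5.78913.
Running total after boundary: 168.143.
Order-1 term: 1/12 · (-0.134531 − 0.235995) = -0.0308771.
Running total after k=1: 168.112.
Order-2 term: −1/720 · (0.000460346 − 0.00375892) = 4.58136e-06.
Running total after k=2: 168.112.
Order-3 term: 1/30240 · (3.58270e-06 − 1.90142e-05) = -5.10300e-10.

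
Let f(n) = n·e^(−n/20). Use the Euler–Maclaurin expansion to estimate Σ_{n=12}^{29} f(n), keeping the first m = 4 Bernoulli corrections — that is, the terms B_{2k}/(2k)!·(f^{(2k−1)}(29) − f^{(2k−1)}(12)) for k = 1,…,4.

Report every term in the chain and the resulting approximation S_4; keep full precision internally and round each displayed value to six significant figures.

Integral: ∫_12^29 x·e^(−x/20) dx = 121.361.
Boundary: ½(f(12) + f(29)) = ½(6.58574 + 6.80254) = 6.69414.
Integral + boundary = 128.055.
Order-1 term: 1/12 · (-0.105557 − 0.219525) = -0.0270901.
Running total after k=1: 128.028.
Order-2 term: −1/720 · (0.000908960 − 0.00329287) = 3.31099e-06.
Running total after k=2: 128.028.
Order-3 term: 1/30240 · (5.20453e-06 − 1.50923e-05) = -3.26977e-10.
Running total after k=3: 128.028.
Order-4 term: −1/1209600 · (2.03416e-08 − 5.48812e-08) = 2.85545e-14.

S_4 ≈ 128.028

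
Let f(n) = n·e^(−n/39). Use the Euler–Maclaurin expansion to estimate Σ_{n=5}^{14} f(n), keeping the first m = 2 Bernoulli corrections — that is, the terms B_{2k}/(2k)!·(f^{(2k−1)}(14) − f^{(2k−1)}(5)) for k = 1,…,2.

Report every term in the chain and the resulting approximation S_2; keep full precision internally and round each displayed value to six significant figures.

S_2 ≈ 73.0033

∫_5^14 x·e^(−x/39) dx evaluates to 65.9419.
Boundary: ½(f(5) + f(14)) = ½(4.39836 + 9.77749) = 7.08793.
Integral + boundary = 73.0299.
Order-1 term: 1/12 · (0.447687 − 0.766894) = -0.0266006.
After k=1: 73.0033.
Order-2 term: −1/720 · (0.00121267 − 0.00166091) = 6.22551e-07.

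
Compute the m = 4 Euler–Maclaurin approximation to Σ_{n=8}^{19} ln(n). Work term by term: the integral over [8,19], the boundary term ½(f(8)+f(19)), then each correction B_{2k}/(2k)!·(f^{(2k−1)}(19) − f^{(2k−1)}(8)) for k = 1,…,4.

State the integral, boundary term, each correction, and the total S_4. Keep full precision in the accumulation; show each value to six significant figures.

S_4 ≈ 30.8147

The integral term ∫_8^19 ln(x) dx = 28.3088.
Boundary: ½(f(8) + f(19)) = ½(2.07944 + 2.94444) = 2.51194.
Integral + boundary = 30.8207.
k=1: B_{2}/(2)! × [f^{(1)}(19) − f^{(1)}(8)] = 1/12 × (0.0526316 − 0.125000) = -0.00603070.
Running total after k=1: 30.8147.
k=2: B_{4}/(4)! × [f^{(3)}(19) − f^{(3)}(8)] = −1/720 × (0.000291588 − 0.00390625) = 5.02036e-06.
Running total after k=2: 30.8147.
k=3: B_{6}/(6)! × [f^{(5)}(19) − f^{(5)}(8)] = 1/30240 × (9.69267e-06 − 0.000732422) = -2.38998e-08.
Running total after k=3: 30.8147.
k=4: B_{8}/(8)! × [f^{(7)}(19) − f^{(7)}(8)] = −1/1209600 × (8.05485e-07 − 0.000343323) = 2.83166e-10.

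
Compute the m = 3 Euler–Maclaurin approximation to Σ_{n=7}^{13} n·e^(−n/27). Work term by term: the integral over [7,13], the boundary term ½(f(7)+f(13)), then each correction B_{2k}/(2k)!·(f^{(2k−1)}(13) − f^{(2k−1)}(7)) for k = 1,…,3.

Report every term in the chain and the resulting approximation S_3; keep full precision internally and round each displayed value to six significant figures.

Integral: ∫_7^13 x·e^(−x/27) dx = 41.0531.
Boundary: ½(f(7) + f(13)) = ½(5.40136 + 8.03228) = 6.71682.
So far: 47.7699.
Correction k=1: B_{2}/2! · (f^{(1)}(13) − f^{(1)}(7)) = 1/12 · (0.320376 − 0.571573) = -0.0209331.
After k=1: 47.7490.
Correction k=2: B_{4}/4! · (f^{(3)}(13) − f^{(3)}(7)) = −1/720 · (0.00213458 − 0.00290099) = 1.06445e-06.
After k=2: 47.7490.
Correction k=3: B_{6}/6! · (f^{(5)}(13) − f^{(5)}(7)) = 1/30240 · (5.25335e-06 − 6.88329e-06) = -5.39003e-11.

S_3 ≈ 47.7490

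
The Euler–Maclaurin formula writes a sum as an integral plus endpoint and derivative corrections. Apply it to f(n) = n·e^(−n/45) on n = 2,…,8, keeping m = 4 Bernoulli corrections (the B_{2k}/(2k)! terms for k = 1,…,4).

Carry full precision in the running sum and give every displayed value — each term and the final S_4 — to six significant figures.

∫_2^8 x·e^(−x/45) dx evaluates to 26.5070.
½[f(2) + f(8)] = ½[1.91306 + 6.69703] = 4.30504.
Integral + boundary = 30.8120.
k=1: B_{2}/(2)! × [f^{(1)}(8) − f^{(1)}(2)] = 1/12 × (0.688306 − 0.914016) = -0.0188092.
Partial sum through k=1: 30.7932.
k=2: B_{4}/(4)! × [f^{(3)}(8) − f^{(3)}(2)] = −1/720 × (0.00116670 − 0.00139609) = 3.18595e-07.
Partial sum through k=2: 30.7932.
k=3: B_{6}/(6)! × [f^{(5)}(8) − f^{(5)}(2)] = 1/30240 × (9.84440e-07 − 1.15595e-06) = -5.67174e-12.
Partial sum through k=3: 30.7932.
k=4: B_{8}/(8)! × [f^{(7)}(8) − f^{(7)}(2)] = −1/1209600 × (6.87769e-10 − 8.01226e-10) = 9.37964e-17.

S_4 ≈ 30.7932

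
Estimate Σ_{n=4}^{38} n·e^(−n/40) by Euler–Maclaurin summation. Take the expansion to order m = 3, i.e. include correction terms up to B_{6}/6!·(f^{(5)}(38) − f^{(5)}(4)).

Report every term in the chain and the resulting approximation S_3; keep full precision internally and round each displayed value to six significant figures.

S_3 ≈ 394.973

The integral term ∫_4^38 x·e^(−x/40) dx = 385.882.
Boundary: ½(f(4) + f(38)) = ½(3.61935 + 14.6962) = 9.15775.
So far: 395.040.
Order-1 term: 1/12 · (0.0193371 − 0.814354) = -0.0662514.
Partial sum through k=1: 394.973.
Order-2 term: −1/720 · (0.000495512 − 0.00164002) = 1.58959e-06.
Partial sum through k=2: 394.973.
Order-3 term: 1/30240 · (6.11836e-07 − 1.73192e-06) = -3.70396e-11.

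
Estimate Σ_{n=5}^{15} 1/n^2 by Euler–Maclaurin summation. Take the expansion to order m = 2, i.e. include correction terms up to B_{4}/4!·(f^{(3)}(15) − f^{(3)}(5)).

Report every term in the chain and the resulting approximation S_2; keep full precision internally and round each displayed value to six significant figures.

S_2 ≈ 0.156829

∫_5^15 1/x^2 dx evaluates to 0.133333.
Boundary: ½(f(5) + f(15)) = ½(0.0400000 + 0.00444444) = 0.0222222.
So far: 0.155556.
Order-1 term: 1/12 · (-0.000592593 − (-0.0160000)) = 0.00128395.
Partial sum through k=1: 0.156840.
Order-2 term: −1/720 · (-3.16049e-05 − (-0.00768000)) = -1.06228e-05.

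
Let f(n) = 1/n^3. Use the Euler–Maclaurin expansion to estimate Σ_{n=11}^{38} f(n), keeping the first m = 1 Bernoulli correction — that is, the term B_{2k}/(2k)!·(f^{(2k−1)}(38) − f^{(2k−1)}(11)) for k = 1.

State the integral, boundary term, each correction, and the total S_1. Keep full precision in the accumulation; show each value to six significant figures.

S_1 ≈ 0.00418770

∫_11^38 1/x^3 dx evaluates to 0.00378597.
Boundary: ½(f(11) + f(38)) = ½(0.000751315 + 1.82242e-05) = 0.000384770.
So far: 0.00417074.
k=1: B_{2}/(2)! × [f^{(1)}(38) − f^{(1)}(11)] = 1/12 × (-1.43876e-06 − (-0.000204904)) = 1.69554e-05.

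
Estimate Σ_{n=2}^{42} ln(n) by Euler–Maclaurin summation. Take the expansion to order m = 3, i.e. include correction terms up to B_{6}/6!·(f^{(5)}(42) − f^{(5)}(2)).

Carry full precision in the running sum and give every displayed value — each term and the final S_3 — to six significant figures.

The integral term ∫_2^42 ln(x) dx = 115.596.
½[f(2) + f(42)] = ½[0.693147 + 3.73767] = 2.21541.
Running total after boundary: 117.811.
Correction k=1: B_{2}/2! · (f^{(1)}(42) − f^{(1)}(2)) = 1/12 · (0.0238095 − 0.500000) = -0.0396825.
After k=1: 117.772.
Correction k=2: B_{4}/4! · (f^{(3)}(42) − f^{(3)}(2)) = −1/720 · (2.69949e-05 − 0.250000) = 0.000347185.
After k=2: 117.772.
Correction k=3: B_{6}/6! · (f^{(5)}(42) − f^{(5)}(2)) = 1/30240 · (1.83639e-07 − 0.750000) = -2.48016e-05.

S_3 ≈ 117.772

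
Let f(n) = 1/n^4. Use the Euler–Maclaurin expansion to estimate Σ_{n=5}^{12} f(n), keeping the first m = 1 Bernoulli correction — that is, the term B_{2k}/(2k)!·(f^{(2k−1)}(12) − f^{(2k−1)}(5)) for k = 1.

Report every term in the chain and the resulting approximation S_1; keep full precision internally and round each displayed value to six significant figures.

Integral: ∫_5^12 1/x^4 dx = 0.00247377.
Boundary: ½(f(5) + f(12)) = ½(0.00160000 + 4.82253e-05) = 0.000824113.
Running total after boundary: 0.00329788.
Order-1 term: 1/12 · (-1.60751e-05 − (-0.00128000)) = 0.000105327.

S_1 ≈ 0.00340321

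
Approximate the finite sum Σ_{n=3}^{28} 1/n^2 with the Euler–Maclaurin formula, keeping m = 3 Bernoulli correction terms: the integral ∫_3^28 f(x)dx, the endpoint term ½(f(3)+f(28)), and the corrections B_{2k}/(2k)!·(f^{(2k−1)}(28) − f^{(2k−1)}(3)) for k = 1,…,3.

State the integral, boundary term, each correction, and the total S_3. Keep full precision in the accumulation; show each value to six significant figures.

S_3 ≈ 0.359851

Integral: ∫_3^28 1/x^2 dx = 0.297619.
Endpoint term: (f(3) + f(28))/2 = (0.111111 + 0.00127551)/2 = 0.0561933.
So far: 0.353812.
Order-1 term: 1/12 · (-9.11079e-05 − (-0.0740741)) = 0.00616525.
After k=1: 0.359978.
Order-2 term: −1/720 · (-1.39451e-06 − (-0.0987654)) = -0.000137172.
After k=2: 0.359840.
Order-3 term: 1/30240 · (-5.33613e-08 − (-0.329218)) = 1.08868e-05.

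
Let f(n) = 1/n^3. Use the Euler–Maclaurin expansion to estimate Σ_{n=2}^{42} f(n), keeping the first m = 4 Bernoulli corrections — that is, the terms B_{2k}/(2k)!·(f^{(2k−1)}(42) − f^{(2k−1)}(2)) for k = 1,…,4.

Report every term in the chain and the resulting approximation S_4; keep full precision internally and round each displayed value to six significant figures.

∫_2^42 1/x^3 dx evaluates to 0.124717.
Endpoint term: (f(2) + f(42))/2 = (0.125000 + 1.34975e-05)/2 = 0.0625067.
Running total after boundary: 0.187223.
k=1: B_{2}/(2)! × [f^{(1)}(42) − f^{(1)}(2)] = 1/12 × (-9.64104e-07 − (-0.187500)) = 0.0156249.
Running total after k=1: 0.202848.
k=2: B_{4}/(4)! × [f^{(3)}(42) − f^{(3)}(2)] = −1/720 × (-1.09309e-08 − (-0.937500)) = -0.00130208.
Running total after k=2: 0.201546.
k=3: B_{6}/(6)! × [f^{(5)}(42) − f^{(5)}(2)] = 1/30240 × (-2.60259e-10 − (-9.84375)) = 0.000325521.
Running total after k=3: 0.201872.
k=4: B_{8}/(8)! × [f^{(7)}(42) − f^{(7)}(2)] = −1/1209600 × (-1.06228e-11 − (-177.188)) = -0.000146484.

S_4 ≈ 0.201725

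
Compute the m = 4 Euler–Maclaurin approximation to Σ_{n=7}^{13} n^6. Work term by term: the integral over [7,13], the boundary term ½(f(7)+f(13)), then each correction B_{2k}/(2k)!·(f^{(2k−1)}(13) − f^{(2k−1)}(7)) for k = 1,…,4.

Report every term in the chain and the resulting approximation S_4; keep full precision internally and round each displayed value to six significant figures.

Integral: ∫_7^13 x^6 dx = 8.84642e+06.
Boundary: ½(f(7) + f(13)) = ½(117649 + 4.82681e+06) = 2.47223e+06.
Integral + boundary = 1.13187e+07.
Correction k=1: B_{2}/2! · (f^{(1)}(13) − f^{(1)}(7)) = 1/12 · (2.22776e+06 − 100842) = 177243.
After k=1: 1.14959e+07.
Correction k=2: B_{4}/4! · (f^{(3)}(13) − f^{(3)}(7)) = −1/720 · (263640 − 41160.0) = -309.000.
After k=2: 1.14956e+07.
Correction k=3: B_{6}/6! · (f^{(5)}(13) − f^{(5)}(7)) = 1/30240 · (9360.00 − 5040.00) = 0.142857.
After k=3: 1.14956e+07.
Correction k=4: B_{8}/8! · (f^{(7)}(13) − f^{(7)}(7)) = −1/1209600 · (0.00000 − 0.00000) = 0.00000.

S_4 ≈ 1.14956e+07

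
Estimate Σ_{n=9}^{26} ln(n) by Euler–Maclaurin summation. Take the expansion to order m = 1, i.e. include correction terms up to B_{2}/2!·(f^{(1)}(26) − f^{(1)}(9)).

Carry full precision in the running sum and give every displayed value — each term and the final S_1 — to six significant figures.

∫_9^26 ln(x) dx evaluates to 47.9355.
Endpoint term: (f(9) + f(26))/2 = (2.19722 + 3.25810)/2 = 2.72766.
Integral + boundary = 50.6631.
k=1: B_{2}/(2)! × [f^{(1)}(26) − f^{(1)}(9)] = 1/12 × (0.0384615 − 0.111111) = -0.00605413.

S_1 ≈ 50.6571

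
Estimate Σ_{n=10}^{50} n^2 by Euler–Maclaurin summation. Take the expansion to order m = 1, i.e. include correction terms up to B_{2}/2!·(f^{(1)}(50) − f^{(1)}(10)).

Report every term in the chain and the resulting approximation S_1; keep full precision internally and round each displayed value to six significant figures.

Integral: ∫_10^50 x^2 dx = 41333.3.
½[f(10) + f(50)] = ½[100.000 + 2500.00] = 1300.00.
So far: 42633.3.
Correction k=1: B_{2}/2! · (f^{(1)}(50) − f^{(1)}(10)) = 1/12 · (100.000 − 20.0000) = 6.66667.

S_1 ≈ 42640.0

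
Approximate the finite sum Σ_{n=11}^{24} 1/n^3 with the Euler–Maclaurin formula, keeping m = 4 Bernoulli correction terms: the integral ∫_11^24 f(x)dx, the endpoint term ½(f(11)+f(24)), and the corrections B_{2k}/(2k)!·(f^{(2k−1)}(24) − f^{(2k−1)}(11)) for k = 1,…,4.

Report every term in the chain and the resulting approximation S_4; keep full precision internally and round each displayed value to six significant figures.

∫_11^24 1/x^3 dx evaluates to 0.00326418.
½[f(11) + f(24)] = ½[0.000751315 + 7.23380e-05] = 0.000411826.
Running total after boundary: 0.00367600.
Order-1 term: 1/12 · (-9.04225e-06 − (-0.000204904)) = 1.63218e-05.
Running total after k=1: 0.00369232.
Order-2 term: −1/720 · (-3.13967e-07 − (-3.38684e-05)) = -4.66034e-08.
Running total after k=2: 0.00369228.
Order-3 term: 1/30240 · (-2.28934e-08 − (-1.17560e-05)) = 3.87999e-10.
Running total after k=3: 0.00369228.
Order-4 term: −1/1209600 · (-2.86168e-09 − (-6.99530e-06)) = -5.78078e-12.

S_4 ≈ 0.00369228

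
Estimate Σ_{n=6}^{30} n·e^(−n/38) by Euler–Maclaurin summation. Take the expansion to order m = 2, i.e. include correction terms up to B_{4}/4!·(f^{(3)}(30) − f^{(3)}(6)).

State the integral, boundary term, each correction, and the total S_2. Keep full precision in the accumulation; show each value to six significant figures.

S_2 ≈ 263.756

The integral term ∫_6^30 x·e^(−x/38) dx = 254.435.
Boundary: ½(f(6) + f(30)) = ½(5.12364 + 13.6225) = 9.37307.
Running total after boundary: 263.808.
k=1: B_{2}/(2)! × [f^{(1)}(30) − f^{(1)}(6)] = 1/12 × (0.0955966 − 0.719107) = -0.0519592.
Running total after k=1: 263.756.
k=2: B_{4}/(4)! × [f^{(3)}(30) − f^{(3)}(6)] = −1/720 × (0.000695127 − 0.00168074) = 1.36890e-06.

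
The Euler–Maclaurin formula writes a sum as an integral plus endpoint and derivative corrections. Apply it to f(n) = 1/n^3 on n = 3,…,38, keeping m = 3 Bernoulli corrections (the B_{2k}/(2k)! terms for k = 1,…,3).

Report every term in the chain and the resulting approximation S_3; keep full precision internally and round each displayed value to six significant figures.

∫_3^38 1/x^3 dx evaluates to 0.0552093.
Boundary: ½(f(3) + f(38)) = ½(0.0370370 + 1.82242e-05) = 0.0185276.
So far: 0.0737369.
Order-1 term: 1/12 · (-1.43876e-06 − (-0.0370370)) = 0.00308630.
Running total after k=1: 0.0768232.
Order-2 term: −1/720 · (-1.99274e-08 − (-0.0823045)) = -0.000114312.
Running total after k=2: 0.0767089.
Order-3 term: 1/30240 · (-5.79605e-10 − (-0.384088)) = 1.27013e-05.

S_3 ≈ 0.0767216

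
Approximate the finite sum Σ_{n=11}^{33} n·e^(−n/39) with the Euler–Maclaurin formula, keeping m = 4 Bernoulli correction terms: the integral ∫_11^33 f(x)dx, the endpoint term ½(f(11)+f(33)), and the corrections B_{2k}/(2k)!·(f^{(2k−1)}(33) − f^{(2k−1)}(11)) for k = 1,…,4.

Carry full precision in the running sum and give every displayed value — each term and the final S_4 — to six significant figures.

S_4 ≈ 277.140

Integral: ∫_11^33 x·e^(−x/39) dx = 265.952.
Boundary: ½(f(11) + f(33)) = ½(8.29659 + 14.1590) = 11.2278.
Running total after boundary: 277.180.
Order-1 term: 1/12 · (0.0660095 − 0.541502) = -0.0396244.
Partial sum through k=1: 277.140.
Order-2 term: −1/720 · (0.000607583 − 0.00134778) = 1.02805e-06.
Partial sum through k=2: 277.140.
Order-3 term: 1/30240 · (7.70392e-07 − 1.53816e-06) = -2.53891e-11.
Partial sum through k=3: 277.140.
Order-4 term: −1/1209600 · (7.50376e-10 − 1.43998e-09) = 5.70107e-16.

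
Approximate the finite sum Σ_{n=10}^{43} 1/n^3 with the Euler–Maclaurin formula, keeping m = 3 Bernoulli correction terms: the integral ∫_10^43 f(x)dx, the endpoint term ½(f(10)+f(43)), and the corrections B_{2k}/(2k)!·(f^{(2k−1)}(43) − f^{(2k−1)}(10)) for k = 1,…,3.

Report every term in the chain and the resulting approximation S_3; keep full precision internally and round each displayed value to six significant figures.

S_3 ≈ 0.00526072

∫_10^43 1/x^3 dx evaluates to 0.00472958.
Boundary: ½(f(10) + f(43)) = ½(0.00100000 + 1.25775e-05) = 0.000506289.
Running total after boundary: 0.00523587.
Correction k=1: B_{2}/2! · (f^{(1)}(43) − f^{(1)}(10)) = 1/12 · (-8.77501e-07 − (-0.000300000)) = 2.49269e-05.
Partial sum through k=1: 0.00526080.
Correction k=2: B_{4}/4! · (f^{(3)}(43) − f^{(3)}(10)) = −1/720 · (-9.49162e-09 − (-6.00000e-05)) = -8.33202e-08.
Partial sum through k=2: 0.00526072.
Correction k=3: B_{6}/6! · (f^{(5)}(43) − f^{(5)}(10)) = 1/30240 · (-2.15602e-10 − (-2.52000e-05)) = 8.33326e-10.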